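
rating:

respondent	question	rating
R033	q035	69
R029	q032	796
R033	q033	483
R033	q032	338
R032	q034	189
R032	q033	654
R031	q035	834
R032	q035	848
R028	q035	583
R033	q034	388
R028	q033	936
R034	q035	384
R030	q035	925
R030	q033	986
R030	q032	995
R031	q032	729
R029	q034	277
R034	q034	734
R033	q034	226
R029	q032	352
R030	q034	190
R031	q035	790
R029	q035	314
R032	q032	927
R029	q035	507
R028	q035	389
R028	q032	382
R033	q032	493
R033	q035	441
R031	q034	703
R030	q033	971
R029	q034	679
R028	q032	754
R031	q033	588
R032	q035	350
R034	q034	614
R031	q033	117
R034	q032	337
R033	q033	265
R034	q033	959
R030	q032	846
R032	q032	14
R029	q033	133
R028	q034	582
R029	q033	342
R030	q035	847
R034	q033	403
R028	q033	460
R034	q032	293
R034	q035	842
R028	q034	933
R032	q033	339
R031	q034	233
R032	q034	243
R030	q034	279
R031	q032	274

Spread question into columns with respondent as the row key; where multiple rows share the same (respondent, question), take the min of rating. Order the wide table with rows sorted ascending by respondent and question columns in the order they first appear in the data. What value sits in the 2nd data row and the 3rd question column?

133

With rows sorted ascending by respondent, row 2 is respondent=R029. question columns in first-appearance order: q035, q032, q033, q034; column 3 is q033.
Long rows with respondent=R029, question=q033: min(133, 342) = 133.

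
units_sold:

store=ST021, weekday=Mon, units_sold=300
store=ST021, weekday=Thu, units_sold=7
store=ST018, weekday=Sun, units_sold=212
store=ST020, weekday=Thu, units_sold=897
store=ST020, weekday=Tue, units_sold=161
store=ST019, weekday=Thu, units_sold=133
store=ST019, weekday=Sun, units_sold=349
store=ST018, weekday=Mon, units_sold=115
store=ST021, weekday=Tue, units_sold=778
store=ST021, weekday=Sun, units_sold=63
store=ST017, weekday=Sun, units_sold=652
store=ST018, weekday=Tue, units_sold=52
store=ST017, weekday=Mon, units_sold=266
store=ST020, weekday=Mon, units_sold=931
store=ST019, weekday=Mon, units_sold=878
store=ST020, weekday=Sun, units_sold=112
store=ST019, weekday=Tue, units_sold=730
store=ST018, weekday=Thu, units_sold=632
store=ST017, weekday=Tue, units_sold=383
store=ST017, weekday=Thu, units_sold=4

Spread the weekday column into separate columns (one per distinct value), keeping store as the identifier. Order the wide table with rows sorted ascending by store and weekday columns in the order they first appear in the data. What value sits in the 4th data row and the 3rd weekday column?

With rows sorted ascending by store, row 4 is store=ST020. weekday columns in first-appearance order: Mon, Thu, Sun, Tue; column 3 is Sun.
Long rows with store=ST020, weekday=Sun: units_sold = 112.

112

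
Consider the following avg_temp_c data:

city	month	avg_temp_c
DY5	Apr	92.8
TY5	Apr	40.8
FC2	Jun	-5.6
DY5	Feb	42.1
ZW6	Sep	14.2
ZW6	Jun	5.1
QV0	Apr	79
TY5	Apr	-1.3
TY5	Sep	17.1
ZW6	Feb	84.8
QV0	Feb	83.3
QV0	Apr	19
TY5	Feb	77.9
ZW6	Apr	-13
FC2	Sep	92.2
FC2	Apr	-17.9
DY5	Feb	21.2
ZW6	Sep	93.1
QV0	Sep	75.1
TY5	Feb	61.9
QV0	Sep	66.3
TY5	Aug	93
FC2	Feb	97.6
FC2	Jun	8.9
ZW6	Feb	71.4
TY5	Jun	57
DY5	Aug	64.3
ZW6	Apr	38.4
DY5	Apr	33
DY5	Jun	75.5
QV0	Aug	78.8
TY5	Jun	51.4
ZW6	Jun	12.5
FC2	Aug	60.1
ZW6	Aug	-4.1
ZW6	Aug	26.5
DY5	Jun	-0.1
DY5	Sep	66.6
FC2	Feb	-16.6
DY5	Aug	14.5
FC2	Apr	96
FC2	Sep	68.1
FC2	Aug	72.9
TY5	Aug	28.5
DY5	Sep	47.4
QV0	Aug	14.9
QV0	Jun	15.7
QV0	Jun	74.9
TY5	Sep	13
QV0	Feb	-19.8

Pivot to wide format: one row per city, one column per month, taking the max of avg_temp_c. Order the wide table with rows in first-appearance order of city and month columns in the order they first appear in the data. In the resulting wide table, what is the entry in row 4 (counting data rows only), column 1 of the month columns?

38.4

With rows in first-appearance order of city, row 4 is city=ZW6. month columns in first-appearance order: Apr, Jun, Feb, Sep, Aug; column 1 is Apr.
Long rows with city=ZW6, month=Apr: max(-13, 38.4) = 38.4.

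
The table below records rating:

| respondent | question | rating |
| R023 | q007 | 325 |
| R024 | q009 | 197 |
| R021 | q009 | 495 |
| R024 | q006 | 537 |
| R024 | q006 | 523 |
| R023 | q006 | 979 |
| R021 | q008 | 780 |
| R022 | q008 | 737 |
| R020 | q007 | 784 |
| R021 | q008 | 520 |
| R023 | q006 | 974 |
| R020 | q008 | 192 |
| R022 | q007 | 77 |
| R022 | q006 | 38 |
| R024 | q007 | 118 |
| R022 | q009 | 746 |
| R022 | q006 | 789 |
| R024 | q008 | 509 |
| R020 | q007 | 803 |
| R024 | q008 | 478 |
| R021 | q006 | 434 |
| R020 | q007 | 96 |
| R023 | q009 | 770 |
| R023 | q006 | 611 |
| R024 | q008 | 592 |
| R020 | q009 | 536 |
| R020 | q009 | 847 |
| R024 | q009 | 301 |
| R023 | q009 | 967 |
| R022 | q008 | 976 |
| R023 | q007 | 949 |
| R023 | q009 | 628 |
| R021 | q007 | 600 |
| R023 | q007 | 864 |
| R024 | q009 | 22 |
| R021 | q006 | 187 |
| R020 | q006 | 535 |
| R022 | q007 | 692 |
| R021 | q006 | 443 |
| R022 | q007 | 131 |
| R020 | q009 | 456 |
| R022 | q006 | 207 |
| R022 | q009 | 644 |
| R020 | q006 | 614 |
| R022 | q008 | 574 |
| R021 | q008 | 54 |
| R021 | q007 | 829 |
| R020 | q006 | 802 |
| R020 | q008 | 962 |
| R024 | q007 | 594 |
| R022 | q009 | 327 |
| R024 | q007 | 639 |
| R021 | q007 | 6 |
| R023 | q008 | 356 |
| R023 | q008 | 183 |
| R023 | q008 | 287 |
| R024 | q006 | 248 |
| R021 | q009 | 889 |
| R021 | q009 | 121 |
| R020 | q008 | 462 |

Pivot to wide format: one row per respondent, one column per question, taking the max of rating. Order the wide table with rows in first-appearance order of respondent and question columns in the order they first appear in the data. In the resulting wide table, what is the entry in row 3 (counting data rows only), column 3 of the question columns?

With rows in first-appearance order of respondent, row 3 is respondent=R021. question columns in first-appearance order: q007, q009, q006, q008; column 3 is q006.
Long rows with respondent=R021, question=q006: max(434, 187, 443) = 443.

443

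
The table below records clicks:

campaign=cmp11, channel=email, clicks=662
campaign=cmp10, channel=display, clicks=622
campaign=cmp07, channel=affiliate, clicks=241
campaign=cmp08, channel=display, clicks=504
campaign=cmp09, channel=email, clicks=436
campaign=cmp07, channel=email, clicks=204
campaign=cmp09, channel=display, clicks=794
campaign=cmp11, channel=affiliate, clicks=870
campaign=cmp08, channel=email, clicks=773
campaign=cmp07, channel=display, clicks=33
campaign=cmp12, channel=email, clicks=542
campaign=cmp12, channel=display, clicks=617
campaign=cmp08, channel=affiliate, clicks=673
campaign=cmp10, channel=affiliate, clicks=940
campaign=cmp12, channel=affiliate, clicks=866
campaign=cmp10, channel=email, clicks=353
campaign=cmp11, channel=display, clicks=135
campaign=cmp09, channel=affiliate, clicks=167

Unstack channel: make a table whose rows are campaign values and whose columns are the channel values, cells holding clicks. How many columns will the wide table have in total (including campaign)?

4

1 column for campaign plus 3 distinct channel values → 4 columns.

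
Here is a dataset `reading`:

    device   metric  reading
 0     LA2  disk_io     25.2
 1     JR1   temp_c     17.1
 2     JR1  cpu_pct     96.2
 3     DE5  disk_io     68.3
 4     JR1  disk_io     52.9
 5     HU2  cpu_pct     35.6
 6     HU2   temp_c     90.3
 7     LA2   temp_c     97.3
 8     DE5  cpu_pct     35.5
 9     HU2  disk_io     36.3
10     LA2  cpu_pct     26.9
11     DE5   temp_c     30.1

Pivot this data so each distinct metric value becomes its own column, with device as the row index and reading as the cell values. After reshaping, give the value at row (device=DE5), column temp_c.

Wide layout: rows indexed by device, columns are the 3 distinct metric values (disk_io, temp_c, cpu_pct).
Cell (device=DE5, metric=temp_c) draws from the long row where device=DE5 and metric=temp_c, which has reading=30.1.

30.1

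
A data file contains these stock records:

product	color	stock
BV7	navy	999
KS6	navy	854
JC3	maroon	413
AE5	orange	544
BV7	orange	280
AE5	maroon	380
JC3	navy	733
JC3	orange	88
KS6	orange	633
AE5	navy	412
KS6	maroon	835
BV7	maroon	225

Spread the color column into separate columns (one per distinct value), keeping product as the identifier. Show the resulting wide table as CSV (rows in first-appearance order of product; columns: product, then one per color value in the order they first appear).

product,navy,maroon,orange
BV7,999,225,280
KS6,854,835,633
JC3,733,413,88
AE5,412,380,544

Columns: product plus the 3 distinct color values (navy, maroon, orange).
For example, row BV7 column navy takes stock=999 from the long row (BV7, navy).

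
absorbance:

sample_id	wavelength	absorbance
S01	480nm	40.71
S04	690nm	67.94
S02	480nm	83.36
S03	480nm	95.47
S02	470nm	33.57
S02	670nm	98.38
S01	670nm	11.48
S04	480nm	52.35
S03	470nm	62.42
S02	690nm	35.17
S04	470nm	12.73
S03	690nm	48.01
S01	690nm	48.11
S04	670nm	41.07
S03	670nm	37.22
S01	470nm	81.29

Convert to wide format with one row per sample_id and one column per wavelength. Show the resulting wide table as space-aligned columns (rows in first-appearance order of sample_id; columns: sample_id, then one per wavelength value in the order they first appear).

sample_id  480nm  690nm  470nm  670nm
S01        40.71  48.11  81.29  11.48
S04        52.35  67.94  12.73  41.07
S02        83.36  35.17  33.57  98.38
S03        95.47  48.01  62.42  37.22

Columns: sample_id plus the 4 distinct wavelength values (480nm, 690nm, 470nm, 670nm).
For example, row S01 column 480nm takes absorbance=40.71 from the long row (S01, 480nm).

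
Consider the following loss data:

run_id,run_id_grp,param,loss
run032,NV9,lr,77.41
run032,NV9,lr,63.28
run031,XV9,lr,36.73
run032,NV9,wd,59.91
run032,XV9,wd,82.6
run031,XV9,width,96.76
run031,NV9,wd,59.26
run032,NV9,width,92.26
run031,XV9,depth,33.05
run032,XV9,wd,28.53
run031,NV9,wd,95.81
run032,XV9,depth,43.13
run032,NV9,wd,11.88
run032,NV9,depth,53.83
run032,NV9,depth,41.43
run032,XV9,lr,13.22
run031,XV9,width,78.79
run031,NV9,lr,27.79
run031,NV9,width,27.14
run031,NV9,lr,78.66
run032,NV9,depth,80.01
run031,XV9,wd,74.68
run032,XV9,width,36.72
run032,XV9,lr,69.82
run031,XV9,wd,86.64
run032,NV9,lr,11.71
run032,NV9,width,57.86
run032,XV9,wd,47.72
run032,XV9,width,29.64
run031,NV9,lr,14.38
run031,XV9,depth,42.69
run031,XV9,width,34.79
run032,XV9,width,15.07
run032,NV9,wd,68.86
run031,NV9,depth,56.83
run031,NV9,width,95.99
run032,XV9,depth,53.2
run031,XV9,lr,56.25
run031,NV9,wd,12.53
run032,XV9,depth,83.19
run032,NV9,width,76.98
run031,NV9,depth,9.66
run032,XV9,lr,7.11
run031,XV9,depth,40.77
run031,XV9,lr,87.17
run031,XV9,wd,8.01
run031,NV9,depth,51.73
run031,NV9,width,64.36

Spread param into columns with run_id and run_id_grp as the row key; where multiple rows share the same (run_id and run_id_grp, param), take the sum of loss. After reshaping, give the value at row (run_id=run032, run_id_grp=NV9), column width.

Rows with run_id=run032, run_id_grp=NV9 and param=width: loss values are 92.26, 57.86, 76.98.
92.26 + 57.86 + 76.98 = 227.10.

227.10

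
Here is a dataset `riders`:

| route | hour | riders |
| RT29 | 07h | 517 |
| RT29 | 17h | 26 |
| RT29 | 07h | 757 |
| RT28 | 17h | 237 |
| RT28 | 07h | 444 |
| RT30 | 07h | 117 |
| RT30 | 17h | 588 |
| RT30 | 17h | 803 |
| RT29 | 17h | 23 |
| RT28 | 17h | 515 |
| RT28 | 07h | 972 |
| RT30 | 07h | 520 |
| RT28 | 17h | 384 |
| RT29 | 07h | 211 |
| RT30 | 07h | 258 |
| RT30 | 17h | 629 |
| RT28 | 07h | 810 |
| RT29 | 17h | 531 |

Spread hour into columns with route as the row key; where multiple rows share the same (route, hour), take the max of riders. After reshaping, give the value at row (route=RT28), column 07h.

972

Rows with route=RT28 and hour=07h: riders values are 444, 972, 810.
max(444, 972, 810) = 972.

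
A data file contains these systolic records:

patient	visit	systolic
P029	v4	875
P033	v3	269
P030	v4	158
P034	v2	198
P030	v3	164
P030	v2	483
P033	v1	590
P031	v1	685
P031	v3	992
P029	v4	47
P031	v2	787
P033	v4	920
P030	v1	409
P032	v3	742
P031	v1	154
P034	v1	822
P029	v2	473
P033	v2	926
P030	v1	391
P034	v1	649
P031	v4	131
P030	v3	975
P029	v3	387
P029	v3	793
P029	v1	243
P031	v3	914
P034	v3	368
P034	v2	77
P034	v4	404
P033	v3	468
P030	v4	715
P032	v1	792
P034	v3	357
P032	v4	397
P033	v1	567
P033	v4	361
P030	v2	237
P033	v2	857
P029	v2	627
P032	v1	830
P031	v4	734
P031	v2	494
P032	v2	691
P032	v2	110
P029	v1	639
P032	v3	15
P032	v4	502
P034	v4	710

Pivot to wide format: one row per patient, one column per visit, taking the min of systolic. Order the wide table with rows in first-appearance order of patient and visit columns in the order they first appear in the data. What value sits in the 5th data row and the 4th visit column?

With rows in first-appearance order of patient, row 5 is patient=P031. visit columns in first-appearance order: v4, v3, v2, v1; column 4 is v1.
Long rows with patient=P031, visit=v1: min(685, 154) = 154.

154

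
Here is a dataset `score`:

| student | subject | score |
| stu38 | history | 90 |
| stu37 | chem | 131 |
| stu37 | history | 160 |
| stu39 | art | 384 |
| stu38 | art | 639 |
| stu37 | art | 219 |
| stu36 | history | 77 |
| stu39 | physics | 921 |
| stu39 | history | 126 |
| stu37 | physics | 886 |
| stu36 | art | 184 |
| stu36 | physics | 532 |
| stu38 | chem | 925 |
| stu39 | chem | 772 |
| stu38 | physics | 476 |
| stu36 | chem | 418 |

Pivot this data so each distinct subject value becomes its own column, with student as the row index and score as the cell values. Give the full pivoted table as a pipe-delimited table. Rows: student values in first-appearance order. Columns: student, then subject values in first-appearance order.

Columns: student plus the 4 distinct subject values (history, chem, art, physics).
For example, row stu38 column history takes score=90 from the long row (stu38, history).

| student | history | chem | art | physics |
| stu38 | 90 | 925 | 639 | 476 |
| stu37 | 160 | 131 | 219 | 886 |
| stu39 | 126 | 772 | 384 | 921 |
| stu36 | 77 | 418 | 184 | 532 |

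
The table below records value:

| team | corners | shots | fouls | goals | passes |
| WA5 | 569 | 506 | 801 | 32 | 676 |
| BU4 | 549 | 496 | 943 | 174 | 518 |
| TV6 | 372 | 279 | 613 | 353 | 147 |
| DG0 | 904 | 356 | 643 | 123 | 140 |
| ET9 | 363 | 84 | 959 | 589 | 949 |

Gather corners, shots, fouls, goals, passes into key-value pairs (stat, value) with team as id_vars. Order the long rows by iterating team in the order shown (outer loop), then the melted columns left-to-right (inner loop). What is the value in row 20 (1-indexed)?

25 rows total (5 × 5). Row 20: index ⌊(20-1)/5⌋ = 3 into team → DG0; (20-1) mod 5 = 4 into the melted columns → passes.
So row 20 is (DG0, passes, 140); value = 140.

140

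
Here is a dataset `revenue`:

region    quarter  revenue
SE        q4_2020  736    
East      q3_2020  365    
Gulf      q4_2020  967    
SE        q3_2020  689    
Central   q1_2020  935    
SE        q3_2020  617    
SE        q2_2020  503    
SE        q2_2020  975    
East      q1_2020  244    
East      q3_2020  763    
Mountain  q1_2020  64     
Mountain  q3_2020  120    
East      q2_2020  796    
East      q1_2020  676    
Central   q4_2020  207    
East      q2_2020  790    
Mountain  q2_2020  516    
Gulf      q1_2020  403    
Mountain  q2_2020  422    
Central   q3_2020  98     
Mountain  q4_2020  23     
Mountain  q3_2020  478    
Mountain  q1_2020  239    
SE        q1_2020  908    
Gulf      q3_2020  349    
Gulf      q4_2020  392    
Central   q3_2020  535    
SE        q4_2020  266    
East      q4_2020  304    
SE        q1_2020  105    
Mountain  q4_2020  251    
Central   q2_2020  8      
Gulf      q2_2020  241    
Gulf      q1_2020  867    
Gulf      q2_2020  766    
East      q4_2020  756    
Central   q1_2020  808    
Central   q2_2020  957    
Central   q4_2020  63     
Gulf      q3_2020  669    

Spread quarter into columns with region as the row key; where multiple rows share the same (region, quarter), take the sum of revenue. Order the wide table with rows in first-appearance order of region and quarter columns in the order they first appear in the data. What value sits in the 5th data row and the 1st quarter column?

With rows in first-appearance order of region, row 5 is region=Mountain. quarter columns in first-appearance order: q4_2020, q3_2020, q1_2020, q2_2020; column 1 is q4_2020.
Long rows with region=Mountain, quarter=q4_2020: 23 + 251 = 274.

274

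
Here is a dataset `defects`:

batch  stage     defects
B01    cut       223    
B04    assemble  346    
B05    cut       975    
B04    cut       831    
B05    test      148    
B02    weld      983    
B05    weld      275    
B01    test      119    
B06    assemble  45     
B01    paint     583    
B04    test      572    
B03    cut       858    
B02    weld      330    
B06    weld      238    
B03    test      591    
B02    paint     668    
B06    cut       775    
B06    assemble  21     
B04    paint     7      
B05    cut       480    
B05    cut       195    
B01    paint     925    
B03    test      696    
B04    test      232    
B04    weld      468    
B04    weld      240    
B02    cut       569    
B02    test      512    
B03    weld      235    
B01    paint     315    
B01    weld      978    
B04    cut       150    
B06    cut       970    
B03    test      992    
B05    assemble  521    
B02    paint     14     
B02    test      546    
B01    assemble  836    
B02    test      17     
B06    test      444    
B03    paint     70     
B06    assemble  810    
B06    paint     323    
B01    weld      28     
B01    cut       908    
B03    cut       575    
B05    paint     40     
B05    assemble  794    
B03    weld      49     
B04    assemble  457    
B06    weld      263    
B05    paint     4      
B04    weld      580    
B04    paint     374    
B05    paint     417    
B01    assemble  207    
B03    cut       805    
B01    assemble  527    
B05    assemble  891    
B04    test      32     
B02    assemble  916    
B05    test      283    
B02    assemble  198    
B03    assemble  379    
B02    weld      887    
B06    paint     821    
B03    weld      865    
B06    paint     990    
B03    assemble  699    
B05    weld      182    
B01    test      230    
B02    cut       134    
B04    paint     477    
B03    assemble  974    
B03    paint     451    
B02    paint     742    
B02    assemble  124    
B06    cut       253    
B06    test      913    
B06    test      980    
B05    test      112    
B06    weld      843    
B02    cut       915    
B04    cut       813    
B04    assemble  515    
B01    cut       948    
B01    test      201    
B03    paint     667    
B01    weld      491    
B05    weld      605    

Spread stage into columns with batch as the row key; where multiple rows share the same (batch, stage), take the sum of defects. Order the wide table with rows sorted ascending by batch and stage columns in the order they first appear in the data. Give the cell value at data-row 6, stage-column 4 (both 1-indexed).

With rows sorted ascending by batch, row 6 is batch=B06. stage columns in first-appearance order: cut, assemble, test, weld, paint; column 4 is weld.
Long rows with batch=B06, stage=weld: 238 + 263 + 843 = 1344.

1344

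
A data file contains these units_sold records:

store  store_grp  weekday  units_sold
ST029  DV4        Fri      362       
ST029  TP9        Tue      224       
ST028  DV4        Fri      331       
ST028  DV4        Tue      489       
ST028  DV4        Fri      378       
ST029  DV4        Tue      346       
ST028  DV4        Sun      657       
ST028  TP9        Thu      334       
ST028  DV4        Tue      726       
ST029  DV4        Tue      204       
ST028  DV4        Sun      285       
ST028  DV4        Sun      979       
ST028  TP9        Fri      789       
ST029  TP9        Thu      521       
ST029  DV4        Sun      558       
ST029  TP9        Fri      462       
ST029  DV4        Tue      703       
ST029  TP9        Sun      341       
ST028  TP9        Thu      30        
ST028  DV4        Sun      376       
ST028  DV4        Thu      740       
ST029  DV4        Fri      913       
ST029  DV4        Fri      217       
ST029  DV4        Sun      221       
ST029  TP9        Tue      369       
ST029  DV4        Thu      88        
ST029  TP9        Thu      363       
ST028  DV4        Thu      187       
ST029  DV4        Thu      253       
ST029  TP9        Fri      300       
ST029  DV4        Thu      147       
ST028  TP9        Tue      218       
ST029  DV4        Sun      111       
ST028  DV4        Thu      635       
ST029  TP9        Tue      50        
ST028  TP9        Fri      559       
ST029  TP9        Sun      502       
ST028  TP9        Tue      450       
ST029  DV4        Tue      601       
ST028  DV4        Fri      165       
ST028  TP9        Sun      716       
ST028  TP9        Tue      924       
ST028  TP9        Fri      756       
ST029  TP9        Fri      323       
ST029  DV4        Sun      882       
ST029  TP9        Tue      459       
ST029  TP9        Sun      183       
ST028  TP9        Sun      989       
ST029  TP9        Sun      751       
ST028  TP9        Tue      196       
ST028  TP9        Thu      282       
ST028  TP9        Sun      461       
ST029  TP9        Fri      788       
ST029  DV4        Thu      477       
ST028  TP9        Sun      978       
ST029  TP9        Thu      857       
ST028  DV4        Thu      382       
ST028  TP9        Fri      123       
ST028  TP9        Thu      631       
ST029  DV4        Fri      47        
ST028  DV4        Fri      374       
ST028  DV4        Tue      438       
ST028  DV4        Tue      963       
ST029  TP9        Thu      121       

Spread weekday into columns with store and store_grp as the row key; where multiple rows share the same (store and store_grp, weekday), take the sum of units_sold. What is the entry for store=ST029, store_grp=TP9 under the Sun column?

Rows with store=ST029, store_grp=TP9 and weekday=Sun: units_sold values are 341, 502, 183, 751.
341 + 502 + 183 + 751 = 1777.

1777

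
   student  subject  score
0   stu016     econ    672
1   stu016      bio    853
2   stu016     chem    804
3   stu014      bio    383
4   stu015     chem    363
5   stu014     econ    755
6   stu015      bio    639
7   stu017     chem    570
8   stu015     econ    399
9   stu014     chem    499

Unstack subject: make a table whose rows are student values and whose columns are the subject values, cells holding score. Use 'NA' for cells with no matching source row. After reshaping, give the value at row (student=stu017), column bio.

No long-format row has student=stu017 and subject=bio, so the cell is NA.

NA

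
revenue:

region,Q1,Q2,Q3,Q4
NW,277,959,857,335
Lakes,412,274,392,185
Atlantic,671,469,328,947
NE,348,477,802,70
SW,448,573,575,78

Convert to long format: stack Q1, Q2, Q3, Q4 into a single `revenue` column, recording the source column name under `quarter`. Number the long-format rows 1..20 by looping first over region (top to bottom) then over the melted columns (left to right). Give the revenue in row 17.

448

20 rows total (5 × 4). Row 17: index ⌊(17-1)/4⌋ = 4 into region → SW; (17-1) mod 4 = 0 into the melted columns → Q1.
So row 17 is (SW, Q1, 448); revenue = 448.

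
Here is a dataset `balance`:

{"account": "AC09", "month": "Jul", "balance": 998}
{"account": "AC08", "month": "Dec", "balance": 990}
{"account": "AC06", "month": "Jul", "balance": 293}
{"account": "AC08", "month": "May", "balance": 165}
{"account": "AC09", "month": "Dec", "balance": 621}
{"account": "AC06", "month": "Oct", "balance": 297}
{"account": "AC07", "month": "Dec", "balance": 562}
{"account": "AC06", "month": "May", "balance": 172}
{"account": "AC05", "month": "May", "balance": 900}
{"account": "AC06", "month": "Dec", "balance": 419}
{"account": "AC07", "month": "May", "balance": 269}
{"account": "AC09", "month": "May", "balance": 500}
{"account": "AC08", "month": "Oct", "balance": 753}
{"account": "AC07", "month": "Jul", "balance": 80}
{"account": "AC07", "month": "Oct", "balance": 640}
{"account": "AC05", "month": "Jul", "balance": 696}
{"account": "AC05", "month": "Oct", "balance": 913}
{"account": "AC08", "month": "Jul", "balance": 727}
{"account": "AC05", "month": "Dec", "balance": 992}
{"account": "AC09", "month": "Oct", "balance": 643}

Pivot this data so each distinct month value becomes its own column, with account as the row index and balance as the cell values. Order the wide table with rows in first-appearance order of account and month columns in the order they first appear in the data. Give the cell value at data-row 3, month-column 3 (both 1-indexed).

With rows in first-appearance order of account, row 3 is account=AC06. month columns in first-appearance order: Jul, Dec, May, Oct; column 3 is May.
Long rows with account=AC06, month=May: balance = 172.

172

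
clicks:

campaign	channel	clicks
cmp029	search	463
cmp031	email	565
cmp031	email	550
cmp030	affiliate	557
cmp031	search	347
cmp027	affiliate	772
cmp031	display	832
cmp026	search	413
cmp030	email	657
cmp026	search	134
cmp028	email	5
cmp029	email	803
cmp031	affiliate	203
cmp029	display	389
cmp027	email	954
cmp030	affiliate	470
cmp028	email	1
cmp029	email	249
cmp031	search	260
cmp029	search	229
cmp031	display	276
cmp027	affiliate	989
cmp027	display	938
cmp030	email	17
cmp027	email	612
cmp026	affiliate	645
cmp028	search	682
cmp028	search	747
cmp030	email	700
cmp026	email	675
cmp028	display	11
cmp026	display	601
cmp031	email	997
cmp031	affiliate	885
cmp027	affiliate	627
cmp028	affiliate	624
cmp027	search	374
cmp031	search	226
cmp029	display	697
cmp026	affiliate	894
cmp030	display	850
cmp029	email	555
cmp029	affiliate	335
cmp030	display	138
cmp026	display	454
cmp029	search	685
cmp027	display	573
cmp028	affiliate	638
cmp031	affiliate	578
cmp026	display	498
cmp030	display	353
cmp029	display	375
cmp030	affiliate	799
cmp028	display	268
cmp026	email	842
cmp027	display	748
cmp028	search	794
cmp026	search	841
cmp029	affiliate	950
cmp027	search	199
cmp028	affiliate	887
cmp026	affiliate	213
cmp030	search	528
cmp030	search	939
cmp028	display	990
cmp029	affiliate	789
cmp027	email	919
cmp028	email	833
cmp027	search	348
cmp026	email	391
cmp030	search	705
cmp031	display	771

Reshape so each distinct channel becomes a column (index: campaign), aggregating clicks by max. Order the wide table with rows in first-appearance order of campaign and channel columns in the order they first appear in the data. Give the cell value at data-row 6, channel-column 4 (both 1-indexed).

With rows in first-appearance order of campaign, row 6 is campaign=cmp028. channel columns in first-appearance order: search, email, affiliate, display; column 4 is display.
Long rows with campaign=cmp028, channel=display: max(11, 268, 990) = 990.

990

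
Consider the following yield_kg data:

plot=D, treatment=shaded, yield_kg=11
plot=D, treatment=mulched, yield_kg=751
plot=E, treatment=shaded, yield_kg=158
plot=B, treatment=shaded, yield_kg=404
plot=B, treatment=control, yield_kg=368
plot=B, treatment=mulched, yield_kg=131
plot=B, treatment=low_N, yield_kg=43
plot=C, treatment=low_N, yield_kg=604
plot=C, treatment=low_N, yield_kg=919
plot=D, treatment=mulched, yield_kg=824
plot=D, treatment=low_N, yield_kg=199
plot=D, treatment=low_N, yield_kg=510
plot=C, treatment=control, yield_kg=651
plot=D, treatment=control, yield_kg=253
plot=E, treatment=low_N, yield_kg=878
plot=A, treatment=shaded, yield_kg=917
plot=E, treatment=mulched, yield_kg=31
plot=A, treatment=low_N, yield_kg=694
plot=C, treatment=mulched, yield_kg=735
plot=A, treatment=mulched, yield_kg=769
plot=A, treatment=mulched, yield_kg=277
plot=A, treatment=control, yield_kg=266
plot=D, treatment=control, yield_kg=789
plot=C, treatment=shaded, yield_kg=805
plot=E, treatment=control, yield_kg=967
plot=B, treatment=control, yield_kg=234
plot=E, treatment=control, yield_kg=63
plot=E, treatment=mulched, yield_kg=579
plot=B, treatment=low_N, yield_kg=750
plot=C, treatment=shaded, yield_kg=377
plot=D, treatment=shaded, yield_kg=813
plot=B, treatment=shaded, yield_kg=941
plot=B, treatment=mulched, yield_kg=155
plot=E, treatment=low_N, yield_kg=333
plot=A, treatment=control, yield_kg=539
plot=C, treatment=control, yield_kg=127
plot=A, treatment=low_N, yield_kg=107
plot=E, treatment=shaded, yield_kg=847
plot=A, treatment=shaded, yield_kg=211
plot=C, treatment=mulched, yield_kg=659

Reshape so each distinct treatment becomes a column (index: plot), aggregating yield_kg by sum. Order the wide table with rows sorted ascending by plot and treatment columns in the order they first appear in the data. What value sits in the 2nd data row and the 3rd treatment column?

With rows sorted ascending by plot, row 2 is plot=B. treatment columns in first-appearance order: shaded, mulched, control, low_N; column 3 is control.
Long rows with plot=B, treatment=control: 368 + 234 = 602.

602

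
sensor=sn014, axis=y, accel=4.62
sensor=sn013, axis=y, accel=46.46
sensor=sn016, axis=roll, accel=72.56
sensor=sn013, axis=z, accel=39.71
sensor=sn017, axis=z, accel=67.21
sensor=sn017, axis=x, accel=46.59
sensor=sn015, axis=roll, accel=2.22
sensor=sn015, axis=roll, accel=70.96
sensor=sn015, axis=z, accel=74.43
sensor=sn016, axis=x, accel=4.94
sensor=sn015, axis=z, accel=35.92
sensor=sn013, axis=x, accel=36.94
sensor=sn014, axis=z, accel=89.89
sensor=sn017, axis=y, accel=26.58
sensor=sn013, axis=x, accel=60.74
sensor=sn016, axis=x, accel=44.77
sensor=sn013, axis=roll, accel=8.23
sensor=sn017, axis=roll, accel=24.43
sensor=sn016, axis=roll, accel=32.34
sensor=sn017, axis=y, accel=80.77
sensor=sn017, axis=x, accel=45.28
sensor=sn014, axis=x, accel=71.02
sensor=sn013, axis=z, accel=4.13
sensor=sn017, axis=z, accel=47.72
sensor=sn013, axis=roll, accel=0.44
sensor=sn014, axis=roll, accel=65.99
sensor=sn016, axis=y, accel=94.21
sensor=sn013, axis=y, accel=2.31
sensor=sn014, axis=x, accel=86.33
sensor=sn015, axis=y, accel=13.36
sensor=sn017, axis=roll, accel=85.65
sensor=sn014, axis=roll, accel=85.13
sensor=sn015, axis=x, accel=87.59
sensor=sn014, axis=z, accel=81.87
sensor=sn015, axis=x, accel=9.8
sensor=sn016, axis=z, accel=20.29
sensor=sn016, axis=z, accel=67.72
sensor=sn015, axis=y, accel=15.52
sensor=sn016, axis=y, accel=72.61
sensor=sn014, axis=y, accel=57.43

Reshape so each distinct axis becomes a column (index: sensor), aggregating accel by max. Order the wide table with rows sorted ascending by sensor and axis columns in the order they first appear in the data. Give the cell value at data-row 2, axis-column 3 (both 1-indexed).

With rows sorted ascending by sensor, row 2 is sensor=sn014. axis columns in first-appearance order: y, roll, z, x; column 3 is z.
Long rows with sensor=sn014, axis=z: max(89.89, 81.87) = 89.89.

89.89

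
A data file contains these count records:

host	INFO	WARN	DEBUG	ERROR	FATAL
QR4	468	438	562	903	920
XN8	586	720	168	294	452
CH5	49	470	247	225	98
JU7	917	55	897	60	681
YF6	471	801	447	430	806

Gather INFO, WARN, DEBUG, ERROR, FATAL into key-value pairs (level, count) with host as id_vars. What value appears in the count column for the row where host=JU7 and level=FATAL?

Unpivoting turns each (host, wide-column) pair into one long row.
The wide cell at row JU7, column FATAL holds 681, so the long row (JU7, FATAL) has count=681.

681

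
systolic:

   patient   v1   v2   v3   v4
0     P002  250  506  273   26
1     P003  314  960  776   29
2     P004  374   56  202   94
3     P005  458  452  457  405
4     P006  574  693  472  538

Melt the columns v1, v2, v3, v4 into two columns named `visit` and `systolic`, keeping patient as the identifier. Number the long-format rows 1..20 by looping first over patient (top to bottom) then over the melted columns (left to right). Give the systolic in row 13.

458

20 rows total (5 × 4). Row 13: index ⌊(13-1)/4⌋ = 3 into patient → P005; (13-1) mod 4 = 0 into the melted columns → v1.
So row 13 is (P005, v1, 458); systolic = 458.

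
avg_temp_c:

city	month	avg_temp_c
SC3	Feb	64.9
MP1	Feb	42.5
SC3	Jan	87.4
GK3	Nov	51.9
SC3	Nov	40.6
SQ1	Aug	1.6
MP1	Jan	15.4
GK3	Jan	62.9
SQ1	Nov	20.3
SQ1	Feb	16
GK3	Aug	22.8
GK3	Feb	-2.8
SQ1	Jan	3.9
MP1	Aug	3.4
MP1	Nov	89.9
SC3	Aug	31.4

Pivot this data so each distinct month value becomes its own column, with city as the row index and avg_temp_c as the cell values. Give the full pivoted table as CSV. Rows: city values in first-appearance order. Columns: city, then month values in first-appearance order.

Columns: city plus the 4 distinct month values (Feb, Jan, Nov, Aug).
For example, row SC3 column Feb takes avg_temp_c=64.9 from the long row (SC3, Feb).

city,Feb,Jan,Nov,Aug
SC3,64.9,87.4,40.6,31.4
MP1,42.5,15.4,89.9,3.4
GK3,-2.8,62.9,51.9,22.8
SQ1,16,3.9,20.3,1.6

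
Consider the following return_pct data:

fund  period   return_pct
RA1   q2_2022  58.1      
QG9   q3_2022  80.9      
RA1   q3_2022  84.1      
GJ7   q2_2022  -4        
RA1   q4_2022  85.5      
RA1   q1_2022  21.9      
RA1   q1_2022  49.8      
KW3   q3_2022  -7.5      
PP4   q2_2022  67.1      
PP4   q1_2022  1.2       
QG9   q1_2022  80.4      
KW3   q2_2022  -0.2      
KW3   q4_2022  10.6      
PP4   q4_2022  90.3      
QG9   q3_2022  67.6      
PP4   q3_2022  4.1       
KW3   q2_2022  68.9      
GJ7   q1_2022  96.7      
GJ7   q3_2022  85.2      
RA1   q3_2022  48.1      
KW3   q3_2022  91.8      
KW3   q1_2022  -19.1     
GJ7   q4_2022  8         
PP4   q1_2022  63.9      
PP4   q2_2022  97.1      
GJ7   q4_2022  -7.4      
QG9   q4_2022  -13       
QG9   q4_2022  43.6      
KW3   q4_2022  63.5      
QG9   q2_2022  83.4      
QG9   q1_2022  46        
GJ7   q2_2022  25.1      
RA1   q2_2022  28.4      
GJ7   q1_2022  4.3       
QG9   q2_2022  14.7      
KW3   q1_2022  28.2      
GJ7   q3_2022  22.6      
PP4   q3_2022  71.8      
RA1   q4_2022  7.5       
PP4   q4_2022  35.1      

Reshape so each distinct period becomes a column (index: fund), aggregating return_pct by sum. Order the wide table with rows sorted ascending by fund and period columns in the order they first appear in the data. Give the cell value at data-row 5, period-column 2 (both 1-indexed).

132.2

With rows sorted ascending by fund, row 5 is fund=RA1. period columns in first-appearance order: q2_2022, q3_2022, q4_2022, q1_2022; column 2 is q3_2022.
Long rows with fund=RA1, period=q3_2022: 84.1 + 48.1 = 132.2.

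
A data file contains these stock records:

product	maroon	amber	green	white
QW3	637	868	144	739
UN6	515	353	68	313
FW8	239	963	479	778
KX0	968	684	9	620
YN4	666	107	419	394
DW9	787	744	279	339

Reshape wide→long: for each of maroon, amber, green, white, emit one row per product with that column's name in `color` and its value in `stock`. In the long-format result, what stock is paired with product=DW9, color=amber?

744

Unpivoting turns each (product, wide-column) pair into one long row.
The wide cell at row DW9, column amber holds 744, so the long row (DW9, amber) has stock=744.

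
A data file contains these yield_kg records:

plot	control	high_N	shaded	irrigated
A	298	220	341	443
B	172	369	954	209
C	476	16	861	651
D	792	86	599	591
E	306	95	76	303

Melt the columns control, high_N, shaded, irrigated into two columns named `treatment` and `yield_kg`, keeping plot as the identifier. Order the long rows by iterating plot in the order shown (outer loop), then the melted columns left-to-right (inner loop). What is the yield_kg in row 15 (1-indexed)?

599

20 rows total (5 × 4). Row 15: index ⌊(15-1)/4⌋ = 3 into plot → D; (15-1) mod 4 = 2 into the melted columns → shaded.
So row 15 is (D, shaded, 599); yield_kg = 599.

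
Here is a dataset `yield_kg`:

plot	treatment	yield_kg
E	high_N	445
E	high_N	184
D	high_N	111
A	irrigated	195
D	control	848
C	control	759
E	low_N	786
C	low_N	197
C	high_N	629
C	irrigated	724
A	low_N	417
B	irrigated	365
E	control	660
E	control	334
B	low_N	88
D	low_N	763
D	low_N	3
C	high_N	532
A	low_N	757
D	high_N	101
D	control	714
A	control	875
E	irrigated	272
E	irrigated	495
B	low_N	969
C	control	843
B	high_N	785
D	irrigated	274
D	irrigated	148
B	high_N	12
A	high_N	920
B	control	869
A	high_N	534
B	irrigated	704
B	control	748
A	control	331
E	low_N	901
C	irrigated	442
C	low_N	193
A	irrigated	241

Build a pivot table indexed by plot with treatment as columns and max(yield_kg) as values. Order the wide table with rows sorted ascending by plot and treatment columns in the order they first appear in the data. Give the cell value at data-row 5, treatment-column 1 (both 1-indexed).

With rows sorted ascending by plot, row 5 is plot=E. treatment columns in first-appearance order: high_N, irrigated, control, low_N; column 1 is high_N.
Long rows with plot=E, treatment=high_N: max(445, 184) = 445.

445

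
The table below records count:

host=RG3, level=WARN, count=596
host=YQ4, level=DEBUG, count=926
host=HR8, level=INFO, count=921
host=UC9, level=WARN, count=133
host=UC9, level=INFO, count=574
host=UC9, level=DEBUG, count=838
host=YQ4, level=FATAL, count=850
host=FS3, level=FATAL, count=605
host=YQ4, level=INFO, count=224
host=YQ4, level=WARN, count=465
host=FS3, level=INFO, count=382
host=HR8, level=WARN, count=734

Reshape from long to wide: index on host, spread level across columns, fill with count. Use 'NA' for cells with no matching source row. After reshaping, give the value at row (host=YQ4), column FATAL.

The long row with host=YQ4, level=FATAL has count=850.

850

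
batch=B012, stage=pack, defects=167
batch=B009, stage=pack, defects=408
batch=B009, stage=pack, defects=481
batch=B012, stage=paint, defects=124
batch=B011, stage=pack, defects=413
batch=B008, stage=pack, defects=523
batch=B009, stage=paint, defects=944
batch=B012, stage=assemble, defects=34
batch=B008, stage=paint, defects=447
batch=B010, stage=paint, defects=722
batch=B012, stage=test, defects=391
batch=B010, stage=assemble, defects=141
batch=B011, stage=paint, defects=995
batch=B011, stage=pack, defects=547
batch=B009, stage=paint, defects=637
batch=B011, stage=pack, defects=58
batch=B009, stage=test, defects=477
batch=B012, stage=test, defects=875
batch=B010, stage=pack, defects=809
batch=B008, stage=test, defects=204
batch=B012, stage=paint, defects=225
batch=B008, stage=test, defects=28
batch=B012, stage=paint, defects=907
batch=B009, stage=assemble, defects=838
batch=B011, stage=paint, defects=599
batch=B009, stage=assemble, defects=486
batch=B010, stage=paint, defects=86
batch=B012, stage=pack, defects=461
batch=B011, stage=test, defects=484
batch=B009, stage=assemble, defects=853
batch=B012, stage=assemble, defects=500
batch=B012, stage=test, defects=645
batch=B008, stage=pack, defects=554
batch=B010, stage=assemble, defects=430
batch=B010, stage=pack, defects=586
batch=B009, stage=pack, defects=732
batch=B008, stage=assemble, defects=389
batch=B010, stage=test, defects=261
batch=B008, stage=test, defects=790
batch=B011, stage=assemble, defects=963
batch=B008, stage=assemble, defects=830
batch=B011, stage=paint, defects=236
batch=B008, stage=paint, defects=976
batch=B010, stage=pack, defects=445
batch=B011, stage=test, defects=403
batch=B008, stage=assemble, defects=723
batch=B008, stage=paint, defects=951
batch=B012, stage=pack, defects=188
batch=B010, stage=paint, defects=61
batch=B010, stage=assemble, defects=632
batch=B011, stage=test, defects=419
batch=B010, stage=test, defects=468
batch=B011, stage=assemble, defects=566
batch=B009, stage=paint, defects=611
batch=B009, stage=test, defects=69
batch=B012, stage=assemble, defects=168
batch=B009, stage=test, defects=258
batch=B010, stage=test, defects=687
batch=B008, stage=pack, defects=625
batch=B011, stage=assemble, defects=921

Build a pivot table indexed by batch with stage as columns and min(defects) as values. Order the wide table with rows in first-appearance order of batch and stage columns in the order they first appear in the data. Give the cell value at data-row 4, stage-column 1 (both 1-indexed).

523

With rows in first-appearance order of batch, row 4 is batch=B008. stage columns in first-appearance order: pack, paint, assemble, test; column 1 is pack.
Long rows with batch=B008, stage=pack: min(523, 554, 625) = 523.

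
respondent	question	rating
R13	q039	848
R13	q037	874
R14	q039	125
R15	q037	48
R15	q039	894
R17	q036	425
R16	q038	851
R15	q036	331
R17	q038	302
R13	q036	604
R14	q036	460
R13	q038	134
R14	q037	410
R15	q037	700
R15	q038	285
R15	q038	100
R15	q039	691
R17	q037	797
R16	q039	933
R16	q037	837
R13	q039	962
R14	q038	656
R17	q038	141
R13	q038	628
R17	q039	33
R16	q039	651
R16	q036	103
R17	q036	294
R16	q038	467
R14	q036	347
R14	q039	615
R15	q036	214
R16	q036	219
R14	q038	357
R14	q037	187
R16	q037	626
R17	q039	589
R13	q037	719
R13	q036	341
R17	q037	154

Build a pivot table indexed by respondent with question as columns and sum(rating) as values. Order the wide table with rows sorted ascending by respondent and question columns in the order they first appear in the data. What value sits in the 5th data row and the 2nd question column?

With rows sorted ascending by respondent, row 5 is respondent=R17. question columns in first-appearance order: q039, q037, q036, q038; column 2 is q037.
Long rows with respondent=R17, question=q037: 797 + 154 = 951.

951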